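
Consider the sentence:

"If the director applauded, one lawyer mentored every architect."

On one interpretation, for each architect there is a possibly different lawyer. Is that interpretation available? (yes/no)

The described interpretation is the *every architect* > *one lawyer* scoping.
Although there is an adjunct clause, *every architect* is in the main clause, not inside the adjunct.
QR within a single clause is free, so the lower quantifier may take scope over the higher one.
Both orderings are possible: *one lawyer* > *every architect* and *every architect* > *one lawyer*.

Yes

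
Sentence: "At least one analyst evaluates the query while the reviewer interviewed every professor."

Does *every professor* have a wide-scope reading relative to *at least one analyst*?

*every professor* is embedded in the adjunct clause *while the reviewer interviewed every professor*.
Since the clause is an adjunct (not a complement), the Adjunct Condition blocks QR across its edge.
There is no licit LF on which *every professor* c-commands *at least one analyst*.

No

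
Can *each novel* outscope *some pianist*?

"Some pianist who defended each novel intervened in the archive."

Structurally, *each novel* is inside the relative clause *who defended each novel*.
Relative clauses are scope islands: a quantifier cannot QR out of a relative clause to take scope in the matrix clause.
*each novel* > *some pianist* would require crossing that boundary, which is illicit.

No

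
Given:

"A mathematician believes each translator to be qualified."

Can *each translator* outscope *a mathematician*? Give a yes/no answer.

Yes

ECM infinitives lack a CP barrier, so *each translator* can QR over the matrix subject *a mathematician*.
QR within a single clause is free, so the lower quantifier may take scope over the higher one.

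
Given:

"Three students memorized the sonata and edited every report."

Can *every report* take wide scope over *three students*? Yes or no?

No

The DP *every report* is contained in one conjunct of the coordinate structure (*edited every report*).
Coordinate structures are islands for non-across-the-board movement, QR included.
The inverse ordering *every report* > *three students* is therefore underivable.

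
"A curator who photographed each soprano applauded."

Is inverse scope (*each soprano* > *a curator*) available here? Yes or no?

Structurally, *each soprano* is inside the relative clause *who photographed each soprano*.
The relative clause forms an island for QR, so the quantifier is confined to the head noun's restrictor.
*each soprano* > *a curator* would require crossing that boundary, which is illicit.
(Only the surface reading survives: one fixed curator with respect to all the relevant sopranos.)

No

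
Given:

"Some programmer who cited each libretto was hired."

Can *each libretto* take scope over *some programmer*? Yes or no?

No

*each libretto* occurs within the relative clause *who cited each libretto*.
Relative clauses block scope extraction: QR cannot target a position outside the modified NP.
The inverse ordering *each libretto* > *some programmer* is therefore underivable.
(Only the surface reading survives: one fixed programmer with respect to all the relevant librettos.)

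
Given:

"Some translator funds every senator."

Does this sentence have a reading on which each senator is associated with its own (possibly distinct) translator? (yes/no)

Yes

This is the *every senator* > *some translator* reading.
*every senator* is the matrix object and *some translator* the matrix subject; the two are clausemates.
QR within a single clause is free, so the lower quantifier may take scope over the higher one.
Both orderings are possible: *some translator* > *every senator* and *every senator* > *some translator*.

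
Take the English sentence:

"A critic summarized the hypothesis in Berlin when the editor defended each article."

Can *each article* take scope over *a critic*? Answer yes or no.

No

*each article* sits inside the adjunct clause *when the editor defended each article*.
Adverbial clauses are not L-marked, so they are barriers for QR — the quantifier cannot escape the adjunct.
*each article* > *a critic* would require crossing that boundary, which is illicit.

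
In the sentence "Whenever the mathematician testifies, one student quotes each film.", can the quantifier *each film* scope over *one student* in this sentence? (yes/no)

Yes

*each film* is a matrix argument; the adjunct is an island but the target quantifier is outside it.
Clause-internal QR can adjoin the lower DP above the subject, yielding the inverse reading.
The sentence is scopally ambiguous between *one student* > *each film* and *each film* > *one student*.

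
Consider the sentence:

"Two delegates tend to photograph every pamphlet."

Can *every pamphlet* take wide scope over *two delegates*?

Infinitival complements of raising predicates do not block QR; *every pamphlet* and *two delegates* are effectively clausemates.
Ordinary QR to a clause-peripheral position gives the wide-scope LF for the lower DP.

Yes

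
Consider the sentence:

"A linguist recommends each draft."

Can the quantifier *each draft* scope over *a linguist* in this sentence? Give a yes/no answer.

Yes

*each draft* and *a linguist* are in the same minimal clause.
Ordinary QR to a clause-peripheral position gives the wide-scope LF for the lower DP.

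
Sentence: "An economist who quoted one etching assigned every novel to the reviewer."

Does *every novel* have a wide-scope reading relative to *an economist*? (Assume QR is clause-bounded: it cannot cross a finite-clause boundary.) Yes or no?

Yes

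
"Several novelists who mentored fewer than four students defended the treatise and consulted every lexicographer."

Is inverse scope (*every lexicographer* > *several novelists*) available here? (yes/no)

*every lexicographer* occurs within one conjunct of the coordinate structure (*consulted every lexicographer*).
QR out of a conjunct would have to apply non-ATB, which the CSC forbids.
*every lexicographer* > *several novelists* would require crossing that boundary, which is illicit.

No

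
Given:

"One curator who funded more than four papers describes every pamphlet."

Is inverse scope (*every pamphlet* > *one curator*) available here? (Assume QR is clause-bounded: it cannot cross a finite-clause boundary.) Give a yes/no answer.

Yes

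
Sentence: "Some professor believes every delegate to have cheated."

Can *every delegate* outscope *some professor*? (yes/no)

ECM infinitives lack a CP barrier, so *every delegate* can QR over the matrix subject *some professor*.
QR within a single clause is free, so the lower quantifier may take scope over the higher one.

Yes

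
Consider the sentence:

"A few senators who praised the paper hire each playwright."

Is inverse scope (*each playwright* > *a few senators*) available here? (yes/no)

The RC *who praised the paper* is an island, but *each playwright* is not inside it — it is the matrix object, a clausemate of *a few senators*.
With no island boundary between them, the object can take inverse scope over the subject via ordinary QR within the clause.

Yes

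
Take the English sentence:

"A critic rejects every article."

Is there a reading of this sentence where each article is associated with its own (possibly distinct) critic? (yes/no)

The described interpretation is the *every article* > *a critic* scoping.
Both DPs are arguments of the same predicate; there is no clause or island boundary between them.
Since no island is crossed, the inverse ordering is licensed alongside surface scope.
So *every article* > *a critic* is among the available readings.

Yes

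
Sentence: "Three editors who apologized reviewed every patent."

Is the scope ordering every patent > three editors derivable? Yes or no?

Yes

The RC *who apologized* is an island, but *every patent* is not inside it — it is the matrix object, a clausemate of *three editors*.
No island intervenes, so both surface and inverse scope are derivable.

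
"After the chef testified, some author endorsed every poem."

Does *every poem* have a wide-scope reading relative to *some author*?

Yes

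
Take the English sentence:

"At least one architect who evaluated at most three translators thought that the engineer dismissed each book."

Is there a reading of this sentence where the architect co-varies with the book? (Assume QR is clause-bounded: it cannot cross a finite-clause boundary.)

The described interpretation is the *each book* > *at least one architect* scoping.
*each book* is embedded in the finite complement clause *that the engineer dismissed each book*.
Finite CP is the ceiling for QR here, by assumption.
The inverse ordering *each book* > *at least one architect* is therefore underivable.

No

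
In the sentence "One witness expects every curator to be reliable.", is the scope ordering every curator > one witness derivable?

*every curator* is an ECM subject; ECM complements are not islands, and the embedded quantifier may take matrix scope.
With no island boundary between them, the object can take inverse scope over the subject via ordinary QR within the clause.

Yes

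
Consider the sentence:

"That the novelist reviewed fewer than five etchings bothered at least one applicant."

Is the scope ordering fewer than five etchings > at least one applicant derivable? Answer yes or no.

The DP *fewer than five etchings* is contained in the sentential subject *that the novelist reviewed fewer than five etchings*.
The subject-island constraint blocks QR out of a clausal subject.
*fewer than five etchings* > *at least one applicant* would require crossing that boundary, which is illicit.

No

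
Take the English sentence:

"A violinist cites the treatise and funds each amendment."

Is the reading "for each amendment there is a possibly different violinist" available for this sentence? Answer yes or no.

No

The paraphrase describes the scope ordering *each amendment* > *a violinist*.
*each amendment* sits inside one conjunct of the coordinate structure (*funds each amendment*).
The Coordinate Structure Constraint blocks movement (including QR) out of a single conjunct.
The inverse ordering *each amendment* > *a violinist* is therefore underivable.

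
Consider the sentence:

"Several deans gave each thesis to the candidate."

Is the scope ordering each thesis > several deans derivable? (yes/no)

*each thesis* is the matrix object and *several deans* the matrix subject; the two are clausemates.
QR within a single clause is free, so the lower quantifier may take scope over the higher one.
So *each thesis* > *several deans* is among the available readings.

Yes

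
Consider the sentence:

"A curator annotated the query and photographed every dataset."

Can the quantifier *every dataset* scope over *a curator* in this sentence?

No

*every dataset* occurs within one conjunct of the coordinate structure (*photographed every dataset*).
Asymmetric QR out of one conjunct violates the Coordinate Structure Constraint.
So *every dataset* cannot raise high enough to outscope *a curator*; only the surface ordering *a curator* > *every dataset* is available.
(Only the surface reading survives: one fixed curator with respect to all the relevant datasets.)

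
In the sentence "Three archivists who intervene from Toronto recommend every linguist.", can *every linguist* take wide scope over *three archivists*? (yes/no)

Yes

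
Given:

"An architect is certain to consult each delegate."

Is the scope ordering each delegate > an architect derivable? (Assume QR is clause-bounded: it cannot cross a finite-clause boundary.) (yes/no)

The matrix predicate is a raising verb, whose infinitival complement is not a scope island — *each delegate* can QR into the matrix clause.
No island intervenes, so both surface and inverse scope are derivable.

Yes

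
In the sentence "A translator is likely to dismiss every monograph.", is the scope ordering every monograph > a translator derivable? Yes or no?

Yes

Infinitival complements of raising predicates do not block QR; *every monograph* and *a translator* are effectively clausemates.
No island intervenes, so both surface and inverse scope are derivable.
So *every monograph* > *a translator* is among the available readings.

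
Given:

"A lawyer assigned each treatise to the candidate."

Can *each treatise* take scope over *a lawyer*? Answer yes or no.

Yes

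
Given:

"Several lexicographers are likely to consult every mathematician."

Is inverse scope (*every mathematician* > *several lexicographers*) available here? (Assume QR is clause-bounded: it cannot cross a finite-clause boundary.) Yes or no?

Yes

Raising constructions are monoclausal for scope purposes; *every mathematician* is not separated from *several lexicographers* by any island.
Clause-internal QR can adjoin the lower DP above the subject, yielding the inverse reading.
So *every mathematician* > *several lexicographers* is among the available readings.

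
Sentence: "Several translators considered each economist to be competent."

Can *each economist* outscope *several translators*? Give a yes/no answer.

Yes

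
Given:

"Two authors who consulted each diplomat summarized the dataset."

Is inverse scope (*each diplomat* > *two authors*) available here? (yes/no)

No

The DP *each diplomat* is contained in the relative clause *who consulted each diplomat*.
Relative clauses block scope extraction: QR cannot target a position outside the modified NP.
So *each diplomat* cannot raise to a position above *two authors*.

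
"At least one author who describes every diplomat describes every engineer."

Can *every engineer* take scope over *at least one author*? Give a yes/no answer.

Yes

The RC *who describes every diplomat* is an island, but *every engineer* is not inside it — it is the matrix object, a clausemate of *at least one author*.
Since no island is crossed, the inverse ordering is licensed alongside surface scope.
So *every engineer* > *at least one author* is among the available readings.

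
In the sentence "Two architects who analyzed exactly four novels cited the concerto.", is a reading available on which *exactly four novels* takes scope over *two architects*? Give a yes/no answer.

Structurally, *exactly four novels* is inside the relative clause *who analyzed exactly four novels*.
Relative clauses are scope islands: a quantifier cannot QR out of a relative clause to take scope in the matrix clause.
So *exactly four novels* cannot raise to a position above *two architects*.

No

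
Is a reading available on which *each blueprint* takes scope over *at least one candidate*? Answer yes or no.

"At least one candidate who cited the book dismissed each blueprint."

*each blueprint* sits in the matrix clause, not in the relative clause on *at least one candidate*.
No island intervenes, so both surface and inverse scope are derivable.

Yes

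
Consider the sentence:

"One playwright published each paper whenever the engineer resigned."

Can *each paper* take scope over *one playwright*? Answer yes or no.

Neither queried DP is inside the adjunct, so the adjunct-island constraint does not apply.
QR within a single clause is free, so the lower quantifier may take scope over the higher one.
The sentence is scopally ambiguous between *one playwright* > *each paper* and *each paper* > *one playwright*.

Yes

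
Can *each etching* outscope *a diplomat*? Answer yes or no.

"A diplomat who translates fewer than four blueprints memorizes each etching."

Yes

*each etching* is a matrix argument; only *a diplomat* is modified by the relative clause *who translates fewer than four blueprints*, so the RC island is irrelevant to the target quantifier.
Since no island is crossed, the inverse ordering is licensed alongside surface scope.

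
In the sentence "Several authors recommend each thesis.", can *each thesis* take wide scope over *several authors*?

Yes

*each thesis* and *several authors* are in the same minimal clause.
No island intervenes, so both surface and inverse scope are derivable.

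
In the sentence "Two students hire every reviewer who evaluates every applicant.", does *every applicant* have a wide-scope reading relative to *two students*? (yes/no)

*every applicant* occurs within the relative clause *who evaluates every applicant* modifying *every reviewer*.
Relative clauses are scope islands: a quantifier cannot QR out of a relative clause to take scope in the matrix clause.
There is no licit LF on which *every applicant* c-commands *two students*.

No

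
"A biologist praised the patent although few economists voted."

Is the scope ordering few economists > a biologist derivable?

*few economists* sits inside the adjunct clause *although few economists voted*.
The adjunct-island constraint bars QR out of an adverbial clause.
Hence only narrow scope for *few economists* (under *a biologist*) survives.

No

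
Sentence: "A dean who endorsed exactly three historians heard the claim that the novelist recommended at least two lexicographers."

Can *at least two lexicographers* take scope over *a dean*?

*at least two lexicographers* sits inside the complex NP *the claim that the novelist recommended at least two lexicographers*.
A that-clause complement to a noun is an island; QR cannot cross the NP boundary.
So the wide-scope reading for *at least two lexicographers* is blocked.

No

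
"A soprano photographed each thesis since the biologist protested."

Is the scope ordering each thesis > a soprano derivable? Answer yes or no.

Yes

The adjunct clause does not contain *each thesis*, which is the matrix object.
Nothing blocks QR of the lower DP to a position above the higher one, so inverse scope is available.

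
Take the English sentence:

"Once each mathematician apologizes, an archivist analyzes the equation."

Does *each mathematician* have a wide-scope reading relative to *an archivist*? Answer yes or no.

The target quantifier *each mathematician* is part of the adjunct clause *once each mathematician apologizes*.
The adjunct-island constraint bars QR out of an adverbial clause.
*each mathematician* > *an archivist* would require crossing that boundary, which is illicit.

No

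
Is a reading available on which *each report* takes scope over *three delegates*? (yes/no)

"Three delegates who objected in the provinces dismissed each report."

Yes

Although the sentence contains a relative clause (*who objected in the provinces*), *each report* is outside it, in the matrix VP.
Nothing blocks QR of the lower DP to a position above the higher one, so inverse scope is available.
Both orderings are possible: *three delegates* > *each report* and *each report* > *three delegates*.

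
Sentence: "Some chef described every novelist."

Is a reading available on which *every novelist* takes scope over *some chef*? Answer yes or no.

Yes

*every novelist* and *some chef* are in the same minimal clause.
Nothing blocks QR of the lower DP to a position above the higher one, so inverse scope is available.
So *every novelist* > *some chef* is among the available readings.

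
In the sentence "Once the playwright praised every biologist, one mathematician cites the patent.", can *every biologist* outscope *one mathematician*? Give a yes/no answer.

No

The DP *every biologist* is contained in the adjunct clause *once the playwright praised every biologist*.
Scope out of an adjunct clause is unavailable: QR respects the adjunct-island constraint.
So the wide-scope reading for *every biologist* is blocked.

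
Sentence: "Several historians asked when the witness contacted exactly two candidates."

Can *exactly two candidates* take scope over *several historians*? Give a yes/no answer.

No

The target quantifier *exactly two candidates* is part of the embedded question *when the witness contacted exactly two candidates*.
Embedded questions are wh-islands: a quantifier inside an indirect question cannot QR into the matrix clause.
The inverse ordering *exactly two candidates* > *several historians* is therefore underivable.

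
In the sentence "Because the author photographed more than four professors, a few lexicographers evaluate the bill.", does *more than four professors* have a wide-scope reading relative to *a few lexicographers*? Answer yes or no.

*more than four professors* sits inside the adjunct clause *because the author photographed more than four professors*.
The adjunct-island constraint bars QR out of an adverbial clause.
*more than four professors* > *a few lexicographers* would require crossing that boundary, which is illicit.

No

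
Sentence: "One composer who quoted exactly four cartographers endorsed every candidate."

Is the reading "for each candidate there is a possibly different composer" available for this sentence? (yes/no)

Yes

The described interpretation is the *every candidate* > *one composer* scoping.
The RC *who quoted exactly four cartographers* is an island, but *every candidate* is not inside it — it is the matrix object, a clausemate of *one composer*.
No island intervenes, so both surface and inverse scope are derivable.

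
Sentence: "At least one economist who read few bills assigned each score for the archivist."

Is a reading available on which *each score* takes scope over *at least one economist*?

Yes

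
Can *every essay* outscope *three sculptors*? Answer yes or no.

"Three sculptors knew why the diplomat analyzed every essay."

The DP *every essay* is contained in the embedded question *why the diplomat analyzed every essay*.
Embedded questions are wh-islands: a quantifier inside an indirect question cannot QR into the matrix clause.
So *every essay* cannot raise high enough to outscope *three sculptors*; only the surface ordering *three sculptors* > *every essay* is available.

No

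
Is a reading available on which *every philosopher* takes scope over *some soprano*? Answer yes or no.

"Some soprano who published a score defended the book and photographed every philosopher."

*every philosopher* is embedded in one conjunct of the coordinate structure (*photographed every philosopher*).
QR out of a conjunct would have to apply non-ATB, which the CSC forbids.
So *every philosopher* cannot raise to a position above *some soprano*.

No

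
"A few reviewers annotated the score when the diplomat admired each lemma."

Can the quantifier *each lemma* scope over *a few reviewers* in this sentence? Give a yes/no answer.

No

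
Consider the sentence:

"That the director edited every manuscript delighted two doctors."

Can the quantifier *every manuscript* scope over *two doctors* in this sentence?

No

The DP *every manuscript* is contained in the sentential subject *that the director edited every manuscript*.
Clausal subjects are scope islands; QR from inside the subject into the matrix is barred.
So *every manuscript* cannot raise to a position above *two doctors*.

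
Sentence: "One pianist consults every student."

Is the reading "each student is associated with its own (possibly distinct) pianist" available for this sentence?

The paraphrase describes the scope ordering *every student* > *one pianist*.
Both DPs are arguments of the same predicate; there is no clause or island boundary between them.
Nothing blocks QR of the lower DP to a position above the higher one, so inverse scope is available.

Yes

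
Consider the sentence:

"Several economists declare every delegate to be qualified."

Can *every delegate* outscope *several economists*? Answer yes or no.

Yes

The ECM infinitive is scope-transparent — *every delegate* is free to raise above *several economists*.
QR within a single clause is free, so the lower quantifier may take scope over the higher one.
The sentence is scopally ambiguous between *several economists* > *every delegate* and *every delegate* > *several economists*.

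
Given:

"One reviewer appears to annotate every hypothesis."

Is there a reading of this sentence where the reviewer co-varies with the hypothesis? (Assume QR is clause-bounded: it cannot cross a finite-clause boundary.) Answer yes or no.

This is the *every hypothesis* > *one reviewer* reading.
Infinitival complements of raising predicates do not block QR; *every hypothesis* and *one reviewer* are effectively clausemates.
Ordinary QR to a clause-peripheral position gives the wide-scope LF for the lower DP.

Yes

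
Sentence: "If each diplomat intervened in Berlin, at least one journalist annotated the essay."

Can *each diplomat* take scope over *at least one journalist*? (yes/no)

No

The target quantifier *each diplomat* is part of the adjunct clause *if each diplomat intervened in Berlin*.
Since the clause is an adjunct (not a complement), the Adjunct Condition blocks QR across its edge.
There is no licit LF on which *each diplomat* c-commands *at least one journalist*.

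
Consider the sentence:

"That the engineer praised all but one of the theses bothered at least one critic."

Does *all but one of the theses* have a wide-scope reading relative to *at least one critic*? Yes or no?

No

*all but one of the theses* sits inside the sentential subject *that the engineer praised all but one of the theses*.
The subject-island constraint blocks QR out of a clausal subject.
There is no licit LF on which *all but one of the theses* c-commands *at least one critic*.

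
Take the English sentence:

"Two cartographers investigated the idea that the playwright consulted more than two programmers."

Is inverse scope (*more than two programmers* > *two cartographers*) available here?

*more than two programmers* sits inside the complex NP *the idea that the playwright consulted more than two programmers*.
The complex NP is opaque for QR — the quantifier is frozen inside the noun's complement.
Hence only narrow scope for *more than two programmers* (under *two cartographers*) survives.

No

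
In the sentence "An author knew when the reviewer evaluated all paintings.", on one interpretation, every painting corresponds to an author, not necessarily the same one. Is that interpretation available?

The described interpretation is the *all paintings* > *an author* scoping.
*all paintings* occurs within the embedded question *when the reviewer evaluated all paintings*.
Embedded wh-clauses are opaque for QR, so the quantifier stays inside the question.
There is no licit LF on which *all paintings* c-commands *an author*.

No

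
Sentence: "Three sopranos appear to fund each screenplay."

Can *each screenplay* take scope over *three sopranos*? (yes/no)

The matrix predicate is a raising verb, whose infinitival complement is not a scope island — *each screenplay* can QR into the matrix clause.
Nothing blocks QR of the lower DP to a position above the higher one, so inverse scope is available.
The sentence is scopally ambiguous between *three sopranos* > *each screenplay* and *each screenplay* > *three sopranos*.

Yes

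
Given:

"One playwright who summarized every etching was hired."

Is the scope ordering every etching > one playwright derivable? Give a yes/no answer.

No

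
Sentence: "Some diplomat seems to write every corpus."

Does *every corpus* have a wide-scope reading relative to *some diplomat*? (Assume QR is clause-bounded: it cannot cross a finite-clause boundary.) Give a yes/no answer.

Yes

Raising constructions are monoclausal for scope purposes; *every corpus* is not separated from *some diplomat* by any island.
Since no island is crossed, the inverse ordering is licensed alongside surface scope.
The sentence is scopally ambiguous between *some diplomat* > *every corpus* and *every corpus* > *some diplomat*.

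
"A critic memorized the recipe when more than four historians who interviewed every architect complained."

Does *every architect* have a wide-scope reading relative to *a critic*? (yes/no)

The DP *every architect* is contained in the relative clause *who interviewed every architect*, which is itself inside the adjunct *when more than four historians who interviewed every architect complained*.
Both the relative clause and the enclosing adjunct are scope islands; QR cannot cross either.
The inverse ordering *every architect* > *a critic* is therefore underivable.

No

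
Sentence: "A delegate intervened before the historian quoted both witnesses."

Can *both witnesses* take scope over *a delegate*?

No

The target quantifier *both witnesses* is part of the adjunct clause *before the historian quoted both witnesses*.
Adjunct clauses are scope islands: a quantifier inside an adjunct cannot raise into the matrix clause.
*both witnesses* > *a delegate* would require crossing that boundary, which is illicit.
(Only the surface reading survives: one fixed delegate with respect to all the relevant witnesses.)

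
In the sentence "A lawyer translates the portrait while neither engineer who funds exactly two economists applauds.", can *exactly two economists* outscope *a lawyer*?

No

*exactly two economists* is embedded in the relative clause *who funds exactly two economists*, which is itself inside the adjunct *while neither engineer who funds exactly two economists applauds*.
Two island boundaries intervene — the relative clause and the adjunct. Either alone would block QR.
So the wide-scope reading for *exactly two economists* is blocked.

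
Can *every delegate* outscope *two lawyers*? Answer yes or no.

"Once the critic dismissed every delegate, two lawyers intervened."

The target quantifier *every delegate* is part of the adjunct clause *once the critic dismissed every delegate*.
Adverbial clauses are not L-marked, so they are barriers for QR — the quantifier cannot escape the adjunct.
The ordering *every delegate* > *two lawyers* is therefore underivable.

No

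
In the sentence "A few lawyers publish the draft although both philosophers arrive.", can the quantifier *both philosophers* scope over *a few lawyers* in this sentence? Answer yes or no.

*both philosophers* occurs within the adjunct clause *although both philosophers arrive*.
The adjunct-island constraint bars QR out of an adverbial clause.
So the wide-scope reading for *both philosophers* is blocked.

No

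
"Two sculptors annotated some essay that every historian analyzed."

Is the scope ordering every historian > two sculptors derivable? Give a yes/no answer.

No

The target quantifier *every historian* is part of the relative clause *that every historian analyzed* modifying *some essay*.
Quantifiers inside a relative clause are trapped there; the RC boundary blocks QR.
*every historian* is confined to the island and cannot take scope over *two sculptors*.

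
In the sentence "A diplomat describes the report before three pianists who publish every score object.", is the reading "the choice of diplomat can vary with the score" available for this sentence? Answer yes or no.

The described interpretation is the *every score* > *a diplomat* scoping.
The target quantifier *every score* is part of the relative clause *who publish every score*, which is itself inside the adjunct *before three pianists who publish every score object*.
The quantifier would have to escape first the RC and then the adjunct — two independent island violations.
There is no licit LF on which *every score* c-commands *a diplomat*.
(Only the surface reading survives: one fixed diplomat with respect to all the relevant scores.)

No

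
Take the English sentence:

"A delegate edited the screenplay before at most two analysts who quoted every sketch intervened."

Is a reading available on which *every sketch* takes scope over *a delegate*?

No

*every sketch* sits inside the relative clause *who quoted every sketch*, which is itself inside the adjunct *before at most two analysts who quoted every sketch intervened*.
The quantifier would have to escape first the RC and then the adjunct — two independent island violations.
So *every sketch* cannot raise high enough to outscope *a delegate*; only the surface ordering *a delegate* > *every sketch* is available.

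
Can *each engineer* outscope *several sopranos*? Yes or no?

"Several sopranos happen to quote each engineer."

Yes

The matrix predicate is a raising verb, whose infinitival complement is not a scope island — *each engineer* can QR into the matrix clause.
QR within a single clause is free, so the lower quantifier may take scope over the higher one.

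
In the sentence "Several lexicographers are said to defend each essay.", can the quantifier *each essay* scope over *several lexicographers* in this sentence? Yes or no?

Yes

*each essay* is the object of the infinitival complement of a raising predicate; raising infinitives are transparent for QR, so the two DPs are in effect clausemates.
Nothing blocks QR of the lower DP to a position above the higher one, so inverse scope is available.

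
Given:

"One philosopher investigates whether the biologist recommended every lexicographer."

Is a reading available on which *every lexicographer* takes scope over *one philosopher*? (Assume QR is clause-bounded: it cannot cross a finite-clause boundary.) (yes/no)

The DP *every lexicographer* is contained in the embedded question *whether the biologist recommended every lexicographer*.
Embedded questions are wh-islands: a quantifier inside an indirect question cannot QR into the matrix clause.
The inverse ordering *every lexicographer* > *one philosopher* is therefore underivable.

No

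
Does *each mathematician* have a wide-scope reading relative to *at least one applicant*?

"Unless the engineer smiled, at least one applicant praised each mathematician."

The adjunct island is irrelevant here — *each mathematician* and *at least one applicant* are both in the matrix clause.
With no island boundary between them, the object can take inverse scope over the subject via ordinary QR within the clause.

Yes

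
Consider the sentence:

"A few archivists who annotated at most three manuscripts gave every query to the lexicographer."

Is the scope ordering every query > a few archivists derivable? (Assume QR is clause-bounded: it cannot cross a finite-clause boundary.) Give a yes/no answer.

The relative clause *who annotated at most three manuscripts* modifies *a few archivists*, but *every query* is not inside that relative clause — it is an argument of the matrix verb.
Ordinary QR to a clause-peripheral position gives the wide-scope LF for the lower DP.
Both orderings are possible: *a few archivists* > *every query* and *every query* > *a few archivists*.

Yes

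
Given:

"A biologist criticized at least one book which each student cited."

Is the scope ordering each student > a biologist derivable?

No

*each student* sits inside the relative clause *which each student cited* modifying *at least one book*.
The relative clause forms an island for QR, so the quantifier is confined to the head noun's restrictor.
So the wide-scope reading for *each student* is blocked.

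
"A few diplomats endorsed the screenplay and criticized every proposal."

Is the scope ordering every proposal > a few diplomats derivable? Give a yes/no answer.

*every proposal* sits inside one conjunct of the coordinate structure (*criticized every proposal*).
Asymmetric QR out of one conjunct violates the Coordinate Structure Constraint.
There is no licit LF on which *every proposal* c-commands *a few diplomats*.

No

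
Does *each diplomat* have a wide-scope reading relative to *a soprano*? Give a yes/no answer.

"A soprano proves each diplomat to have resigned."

Yes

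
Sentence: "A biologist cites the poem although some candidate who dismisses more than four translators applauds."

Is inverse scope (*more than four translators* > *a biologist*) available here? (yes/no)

No

*more than four translators* sits inside the relative clause *who dismisses more than four translators*, which is itself inside the adjunct *although some candidate who dismisses more than four translators applauds*.
Even if one barrier were somehow void, the other would still block QR.
So *more than four translators* cannot raise high enough to outscope *a biologist*; only the surface ordering *a biologist* > *more than four translators* is available.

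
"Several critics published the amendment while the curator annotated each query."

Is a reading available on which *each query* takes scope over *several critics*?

*each query* sits inside the adjunct clause *while the curator annotated each query*.
Scope out of an adjunct clause is unavailable: QR respects the adjunct-island constraint.
There is no licit LF on which *each query* c-commands *several critics*.

No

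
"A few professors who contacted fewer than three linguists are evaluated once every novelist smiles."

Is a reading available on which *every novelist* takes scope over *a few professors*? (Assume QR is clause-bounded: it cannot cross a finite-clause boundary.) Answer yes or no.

*every novelist* is embedded in the adjunct clause *once every novelist smiles*.
Scope out of an adjunct clause is unavailable: QR respects the adjunct-island constraint.
The inverse ordering *every novelist* > *a few professors* is therefore underivable.

No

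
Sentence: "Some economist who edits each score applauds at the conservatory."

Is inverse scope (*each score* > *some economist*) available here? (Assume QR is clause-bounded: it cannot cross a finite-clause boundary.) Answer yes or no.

*each score* is embedded in the relative clause *who edits each score*.
Quantifiers inside a relative clause are trapped there; the RC boundary blocks QR.
Hence only narrow scope for *each score* (under *some economist*) survives.
(Only the surface reading survives: one fixed economist with respect to all the relevant scores.)

No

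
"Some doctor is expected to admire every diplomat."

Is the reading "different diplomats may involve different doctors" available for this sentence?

Yes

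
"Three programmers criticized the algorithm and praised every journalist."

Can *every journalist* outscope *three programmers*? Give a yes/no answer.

*every journalist* occurs within one conjunct of the coordinate structure (*praised every journalist*).
The Coordinate Structure Constraint blocks movement (including QR) out of a single conjunct.
The inverse ordering *every journalist* > *three programmers* is therefore underivable.

No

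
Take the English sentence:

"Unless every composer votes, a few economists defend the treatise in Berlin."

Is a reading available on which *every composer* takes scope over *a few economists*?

Structurally, *every composer* is inside the adjunct clause *unless every composer votes*.
Adjunct clauses are scope islands: a quantifier inside an adjunct cannot raise into the matrix clause.
So *every composer* cannot raise to a position above *a few economists*.

No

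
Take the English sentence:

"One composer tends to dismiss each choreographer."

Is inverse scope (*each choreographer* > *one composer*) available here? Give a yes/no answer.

Yes

The matrix predicate is a raising verb, whose infinitival complement is not a scope island — *each choreographer* can QR into the matrix clause.
Since no island is crossed, the inverse ordering is licensed alongside surface scope.
So *each choreographer* > *one composer* is among the available readings.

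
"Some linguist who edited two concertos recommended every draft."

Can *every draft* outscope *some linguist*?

*every draft* sits in the matrix clause, not in the relative clause on *some linguist*.
With no island boundary between them, the object can take inverse scope over the subject via ordinary QR within the clause.

Yes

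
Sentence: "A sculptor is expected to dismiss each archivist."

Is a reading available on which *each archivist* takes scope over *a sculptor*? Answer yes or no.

Raising constructions are monoclausal for scope purposes; *each archivist* is not separated from *a sculptor* by any island.
Clause-internal QR can adjoin the lower DP above the subject, yielding the inverse reading.

Yes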